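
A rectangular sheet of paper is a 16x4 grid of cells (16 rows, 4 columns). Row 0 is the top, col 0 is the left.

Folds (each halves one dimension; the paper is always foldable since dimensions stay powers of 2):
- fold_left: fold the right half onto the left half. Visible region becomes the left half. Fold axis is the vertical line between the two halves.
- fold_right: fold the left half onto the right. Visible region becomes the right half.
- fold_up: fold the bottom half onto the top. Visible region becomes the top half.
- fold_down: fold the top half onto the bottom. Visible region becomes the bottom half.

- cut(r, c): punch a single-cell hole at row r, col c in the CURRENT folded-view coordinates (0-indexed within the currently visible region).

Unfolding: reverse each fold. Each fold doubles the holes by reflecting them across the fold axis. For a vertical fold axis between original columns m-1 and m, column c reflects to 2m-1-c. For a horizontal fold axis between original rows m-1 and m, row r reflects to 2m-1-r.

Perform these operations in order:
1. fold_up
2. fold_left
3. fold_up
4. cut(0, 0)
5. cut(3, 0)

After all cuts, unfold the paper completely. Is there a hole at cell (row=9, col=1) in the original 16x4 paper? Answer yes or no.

Op 1 fold_up: fold axis h@8; visible region now rows[0,8) x cols[0,4) = 8x4
Op 2 fold_left: fold axis v@2; visible region now rows[0,8) x cols[0,2) = 8x2
Op 3 fold_up: fold axis h@4; visible region now rows[0,4) x cols[0,2) = 4x2
Op 4 cut(0, 0): punch at orig (0,0); cuts so far [(0, 0)]; region rows[0,4) x cols[0,2) = 4x2
Op 5 cut(3, 0): punch at orig (3,0); cuts so far [(0, 0), (3, 0)]; region rows[0,4) x cols[0,2) = 4x2
Unfold 1 (reflect across h@4): 4 holes -> [(0, 0), (3, 0), (4, 0), (7, 0)]
Unfold 2 (reflect across v@2): 8 holes -> [(0, 0), (0, 3), (3, 0), (3, 3), (4, 0), (4, 3), (7, 0), (7, 3)]
Unfold 3 (reflect across h@8): 16 holes -> [(0, 0), (0, 3), (3, 0), (3, 3), (4, 0), (4, 3), (7, 0), (7, 3), (8, 0), (8, 3), (11, 0), (11, 3), (12, 0), (12, 3), (15, 0), (15, 3)]
Holes: [(0, 0), (0, 3), (3, 0), (3, 3), (4, 0), (4, 3), (7, 0), (7, 3), (8, 0), (8, 3), (11, 0), (11, 3), (12, 0), (12, 3), (15, 0), (15, 3)]

Answer: no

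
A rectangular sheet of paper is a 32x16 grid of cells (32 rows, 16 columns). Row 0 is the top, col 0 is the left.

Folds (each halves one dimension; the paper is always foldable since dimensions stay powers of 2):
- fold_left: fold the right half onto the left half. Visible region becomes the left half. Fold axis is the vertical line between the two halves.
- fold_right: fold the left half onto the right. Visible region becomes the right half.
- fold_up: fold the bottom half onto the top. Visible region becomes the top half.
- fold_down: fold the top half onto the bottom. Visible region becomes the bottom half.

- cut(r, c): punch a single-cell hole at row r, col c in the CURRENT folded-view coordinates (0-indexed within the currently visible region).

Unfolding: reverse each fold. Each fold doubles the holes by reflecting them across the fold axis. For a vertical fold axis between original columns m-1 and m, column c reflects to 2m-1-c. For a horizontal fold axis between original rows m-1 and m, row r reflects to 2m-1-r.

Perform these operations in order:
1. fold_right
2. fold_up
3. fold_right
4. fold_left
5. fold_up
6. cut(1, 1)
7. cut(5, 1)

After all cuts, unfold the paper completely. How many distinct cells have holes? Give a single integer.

Op 1 fold_right: fold axis v@8; visible region now rows[0,32) x cols[8,16) = 32x8
Op 2 fold_up: fold axis h@16; visible region now rows[0,16) x cols[8,16) = 16x8
Op 3 fold_right: fold axis v@12; visible region now rows[0,16) x cols[12,16) = 16x4
Op 4 fold_left: fold axis v@14; visible region now rows[0,16) x cols[12,14) = 16x2
Op 5 fold_up: fold axis h@8; visible region now rows[0,8) x cols[12,14) = 8x2
Op 6 cut(1, 1): punch at orig (1,13); cuts so far [(1, 13)]; region rows[0,8) x cols[12,14) = 8x2
Op 7 cut(5, 1): punch at orig (5,13); cuts so far [(1, 13), (5, 13)]; region rows[0,8) x cols[12,14) = 8x2
Unfold 1 (reflect across h@8): 4 holes -> [(1, 13), (5, 13), (10, 13), (14, 13)]
Unfold 2 (reflect across v@14): 8 holes -> [(1, 13), (1, 14), (5, 13), (5, 14), (10, 13), (10, 14), (14, 13), (14, 14)]
Unfold 3 (reflect across v@12): 16 holes -> [(1, 9), (1, 10), (1, 13), (1, 14), (5, 9), (5, 10), (5, 13), (5, 14), (10, 9), (10, 10), (10, 13), (10, 14), (14, 9), (14, 10), (14, 13), (14, 14)]
Unfold 4 (reflect across h@16): 32 holes -> [(1, 9), (1, 10), (1, 13), (1, 14), (5, 9), (5, 10), (5, 13), (5, 14), (10, 9), (10, 10), (10, 13), (10, 14), (14, 9), (14, 10), (14, 13), (14, 14), (17, 9), (17, 10), (17, 13), (17, 14), (21, 9), (21, 10), (21, 13), (21, 14), (26, 9), (26, 10), (26, 13), (26, 14), (30, 9), (30, 10), (30, 13), (30, 14)]
Unfold 5 (reflect across v@8): 64 holes -> [(1, 1), (1, 2), (1, 5), (1, 6), (1, 9), (1, 10), (1, 13), (1, 14), (5, 1), (5, 2), (5, 5), (5, 6), (5, 9), (5, 10), (5, 13), (5, 14), (10, 1), (10, 2), (10, 5), (10, 6), (10, 9), (10, 10), (10, 13), (10, 14), (14, 1), (14, 2), (14, 5), (14, 6), (14, 9), (14, 10), (14, 13), (14, 14), (17, 1), (17, 2), (17, 5), (17, 6), (17, 9), (17, 10), (17, 13), (17, 14), (21, 1), (21, 2), (21, 5), (21, 6), (21, 9), (21, 10), (21, 13), (21, 14), (26, 1), (26, 2), (26, 5), (26, 6), (26, 9), (26, 10), (26, 13), (26, 14), (30, 1), (30, 2), (30, 5), (30, 6), (30, 9), (30, 10), (30, 13), (30, 14)]

Answer: 64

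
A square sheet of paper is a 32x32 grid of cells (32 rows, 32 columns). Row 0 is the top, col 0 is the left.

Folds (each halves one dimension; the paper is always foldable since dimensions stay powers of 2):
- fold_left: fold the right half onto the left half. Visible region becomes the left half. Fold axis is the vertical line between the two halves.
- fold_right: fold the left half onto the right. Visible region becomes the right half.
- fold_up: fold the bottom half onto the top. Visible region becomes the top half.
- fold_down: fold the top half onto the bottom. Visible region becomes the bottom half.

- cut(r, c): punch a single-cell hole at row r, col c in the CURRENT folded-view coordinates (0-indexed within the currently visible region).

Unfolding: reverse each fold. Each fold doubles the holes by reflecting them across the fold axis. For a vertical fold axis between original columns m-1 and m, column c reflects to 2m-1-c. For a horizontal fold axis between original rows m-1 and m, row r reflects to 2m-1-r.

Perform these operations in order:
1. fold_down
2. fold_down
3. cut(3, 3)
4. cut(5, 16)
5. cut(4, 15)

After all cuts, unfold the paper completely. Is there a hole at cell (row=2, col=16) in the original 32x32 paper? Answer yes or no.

Op 1 fold_down: fold axis h@16; visible region now rows[16,32) x cols[0,32) = 16x32
Op 2 fold_down: fold axis h@24; visible region now rows[24,32) x cols[0,32) = 8x32
Op 3 cut(3, 3): punch at orig (27,3); cuts so far [(27, 3)]; region rows[24,32) x cols[0,32) = 8x32
Op 4 cut(5, 16): punch at orig (29,16); cuts so far [(27, 3), (29, 16)]; region rows[24,32) x cols[0,32) = 8x32
Op 5 cut(4, 15): punch at orig (28,15); cuts so far [(27, 3), (28, 15), (29, 16)]; region rows[24,32) x cols[0,32) = 8x32
Unfold 1 (reflect across h@24): 6 holes -> [(18, 16), (19, 15), (20, 3), (27, 3), (28, 15), (29, 16)]
Unfold 2 (reflect across h@16): 12 holes -> [(2, 16), (3, 15), (4, 3), (11, 3), (12, 15), (13, 16), (18, 16), (19, 15), (20, 3), (27, 3), (28, 15), (29, 16)]
Holes: [(2, 16), (3, 15), (4, 3), (11, 3), (12, 15), (13, 16), (18, 16), (19, 15), (20, 3), (27, 3), (28, 15), (29, 16)]

Answer: yes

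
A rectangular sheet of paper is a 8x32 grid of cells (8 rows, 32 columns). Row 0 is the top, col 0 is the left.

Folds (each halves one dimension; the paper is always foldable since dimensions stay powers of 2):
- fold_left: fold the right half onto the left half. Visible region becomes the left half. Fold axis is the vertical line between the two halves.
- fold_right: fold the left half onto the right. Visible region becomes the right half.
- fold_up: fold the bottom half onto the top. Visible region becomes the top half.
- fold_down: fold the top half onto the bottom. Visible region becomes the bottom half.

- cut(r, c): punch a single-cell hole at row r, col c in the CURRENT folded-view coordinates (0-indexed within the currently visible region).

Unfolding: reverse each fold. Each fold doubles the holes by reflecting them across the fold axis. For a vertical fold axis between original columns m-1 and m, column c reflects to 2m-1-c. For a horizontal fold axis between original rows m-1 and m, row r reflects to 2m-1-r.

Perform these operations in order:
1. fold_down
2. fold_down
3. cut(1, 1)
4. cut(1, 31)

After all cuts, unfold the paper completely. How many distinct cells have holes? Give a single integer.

Answer: 8

Derivation:
Op 1 fold_down: fold axis h@4; visible region now rows[4,8) x cols[0,32) = 4x32
Op 2 fold_down: fold axis h@6; visible region now rows[6,8) x cols[0,32) = 2x32
Op 3 cut(1, 1): punch at orig (7,1); cuts so far [(7, 1)]; region rows[6,8) x cols[0,32) = 2x32
Op 4 cut(1, 31): punch at orig (7,31); cuts so far [(7, 1), (7, 31)]; region rows[6,8) x cols[0,32) = 2x32
Unfold 1 (reflect across h@6): 4 holes -> [(4, 1), (4, 31), (7, 1), (7, 31)]
Unfold 2 (reflect across h@4): 8 holes -> [(0, 1), (0, 31), (3, 1), (3, 31), (4, 1), (4, 31), (7, 1), (7, 31)]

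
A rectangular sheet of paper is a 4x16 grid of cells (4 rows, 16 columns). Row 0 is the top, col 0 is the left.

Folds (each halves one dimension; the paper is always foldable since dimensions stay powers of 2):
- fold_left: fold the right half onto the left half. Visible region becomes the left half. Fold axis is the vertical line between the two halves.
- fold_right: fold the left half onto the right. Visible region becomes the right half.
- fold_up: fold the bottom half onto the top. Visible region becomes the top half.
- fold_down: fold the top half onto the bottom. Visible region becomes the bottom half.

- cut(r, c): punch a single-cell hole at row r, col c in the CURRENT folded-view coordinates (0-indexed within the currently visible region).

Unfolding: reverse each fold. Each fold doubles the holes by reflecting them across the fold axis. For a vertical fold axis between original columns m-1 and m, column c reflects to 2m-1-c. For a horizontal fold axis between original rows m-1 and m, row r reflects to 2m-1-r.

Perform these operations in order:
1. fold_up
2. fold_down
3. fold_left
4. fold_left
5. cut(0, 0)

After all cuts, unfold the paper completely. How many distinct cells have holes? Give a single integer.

Op 1 fold_up: fold axis h@2; visible region now rows[0,2) x cols[0,16) = 2x16
Op 2 fold_down: fold axis h@1; visible region now rows[1,2) x cols[0,16) = 1x16
Op 3 fold_left: fold axis v@8; visible region now rows[1,2) x cols[0,8) = 1x8
Op 4 fold_left: fold axis v@4; visible region now rows[1,2) x cols[0,4) = 1x4
Op 5 cut(0, 0): punch at orig (1,0); cuts so far [(1, 0)]; region rows[1,2) x cols[0,4) = 1x4
Unfold 1 (reflect across v@4): 2 holes -> [(1, 0), (1, 7)]
Unfold 2 (reflect across v@8): 4 holes -> [(1, 0), (1, 7), (1, 8), (1, 15)]
Unfold 3 (reflect across h@1): 8 holes -> [(0, 0), (0, 7), (0, 8), (0, 15), (1, 0), (1, 7), (1, 8), (1, 15)]
Unfold 4 (reflect across h@2): 16 holes -> [(0, 0), (0, 7), (0, 8), (0, 15), (1, 0), (1, 7), (1, 8), (1, 15), (2, 0), (2, 7), (2, 8), (2, 15), (3, 0), (3, 7), (3, 8), (3, 15)]

Answer: 16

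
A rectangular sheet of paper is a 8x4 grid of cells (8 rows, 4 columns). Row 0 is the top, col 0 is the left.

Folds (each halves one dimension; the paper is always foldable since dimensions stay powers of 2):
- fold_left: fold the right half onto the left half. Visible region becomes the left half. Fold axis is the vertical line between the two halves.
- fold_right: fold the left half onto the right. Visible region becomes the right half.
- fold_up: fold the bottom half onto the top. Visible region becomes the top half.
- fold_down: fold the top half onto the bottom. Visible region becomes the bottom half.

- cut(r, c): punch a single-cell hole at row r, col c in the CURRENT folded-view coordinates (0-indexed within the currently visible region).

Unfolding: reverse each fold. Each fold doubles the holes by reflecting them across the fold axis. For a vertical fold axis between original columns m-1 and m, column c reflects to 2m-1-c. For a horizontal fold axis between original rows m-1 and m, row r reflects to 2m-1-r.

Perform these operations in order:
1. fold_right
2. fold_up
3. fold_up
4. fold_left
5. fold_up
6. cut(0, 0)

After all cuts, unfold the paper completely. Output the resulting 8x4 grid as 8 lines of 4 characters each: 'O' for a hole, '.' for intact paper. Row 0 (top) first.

Answer: OOOO
OOOO
OOOO
OOOO
OOOO
OOOO
OOOO
OOOO

Derivation:
Op 1 fold_right: fold axis v@2; visible region now rows[0,8) x cols[2,4) = 8x2
Op 2 fold_up: fold axis h@4; visible region now rows[0,4) x cols[2,4) = 4x2
Op 3 fold_up: fold axis h@2; visible region now rows[0,2) x cols[2,4) = 2x2
Op 4 fold_left: fold axis v@3; visible region now rows[0,2) x cols[2,3) = 2x1
Op 5 fold_up: fold axis h@1; visible region now rows[0,1) x cols[2,3) = 1x1
Op 6 cut(0, 0): punch at orig (0,2); cuts so far [(0, 2)]; region rows[0,1) x cols[2,3) = 1x1
Unfold 1 (reflect across h@1): 2 holes -> [(0, 2), (1, 2)]
Unfold 2 (reflect across v@3): 4 holes -> [(0, 2), (0, 3), (1, 2), (1, 3)]
Unfold 3 (reflect across h@2): 8 holes -> [(0, 2), (0, 3), (1, 2), (1, 3), (2, 2), (2, 3), (3, 2), (3, 3)]
Unfold 4 (reflect across h@4): 16 holes -> [(0, 2), (0, 3), (1, 2), (1, 3), (2, 2), (2, 3), (3, 2), (3, 3), (4, 2), (4, 3), (5, 2), (5, 3), (6, 2), (6, 3), (7, 2), (7, 3)]
Unfold 5 (reflect across v@2): 32 holes -> [(0, 0), (0, 1), (0, 2), (0, 3), (1, 0), (1, 1), (1, 2), (1, 3), (2, 0), (2, 1), (2, 2), (2, 3), (3, 0), (3, 1), (3, 2), (3, 3), (4, 0), (4, 1), (4, 2), (4, 3), (5, 0), (5, 1), (5, 2), (5, 3), (6, 0), (6, 1), (6, 2), (6, 3), (7, 0), (7, 1), (7, 2), (7, 3)]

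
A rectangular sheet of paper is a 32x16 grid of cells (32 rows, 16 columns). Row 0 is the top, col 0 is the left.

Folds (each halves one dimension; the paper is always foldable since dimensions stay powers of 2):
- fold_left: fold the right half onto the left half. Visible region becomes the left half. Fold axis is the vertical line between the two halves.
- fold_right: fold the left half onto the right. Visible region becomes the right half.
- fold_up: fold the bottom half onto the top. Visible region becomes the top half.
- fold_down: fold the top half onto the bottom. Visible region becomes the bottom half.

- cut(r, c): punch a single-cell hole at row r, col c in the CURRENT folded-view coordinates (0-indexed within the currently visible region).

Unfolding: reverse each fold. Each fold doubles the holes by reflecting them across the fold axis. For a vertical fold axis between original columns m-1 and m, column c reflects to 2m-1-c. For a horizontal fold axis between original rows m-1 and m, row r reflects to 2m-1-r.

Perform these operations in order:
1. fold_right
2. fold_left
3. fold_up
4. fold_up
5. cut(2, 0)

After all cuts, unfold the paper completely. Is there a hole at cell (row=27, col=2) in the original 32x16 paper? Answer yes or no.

Answer: no

Derivation:
Op 1 fold_right: fold axis v@8; visible region now rows[0,32) x cols[8,16) = 32x8
Op 2 fold_left: fold axis v@12; visible region now rows[0,32) x cols[8,12) = 32x4
Op 3 fold_up: fold axis h@16; visible region now rows[0,16) x cols[8,12) = 16x4
Op 4 fold_up: fold axis h@8; visible region now rows[0,8) x cols[8,12) = 8x4
Op 5 cut(2, 0): punch at orig (2,8); cuts so far [(2, 8)]; region rows[0,8) x cols[8,12) = 8x4
Unfold 1 (reflect across h@8): 2 holes -> [(2, 8), (13, 8)]
Unfold 2 (reflect across h@16): 4 holes -> [(2, 8), (13, 8), (18, 8), (29, 8)]
Unfold 3 (reflect across v@12): 8 holes -> [(2, 8), (2, 15), (13, 8), (13, 15), (18, 8), (18, 15), (29, 8), (29, 15)]
Unfold 4 (reflect across v@8): 16 holes -> [(2, 0), (2, 7), (2, 8), (2, 15), (13, 0), (13, 7), (13, 8), (13, 15), (18, 0), (18, 7), (18, 8), (18, 15), (29, 0), (29, 7), (29, 8), (29, 15)]
Holes: [(2, 0), (2, 7), (2, 8), (2, 15), (13, 0), (13, 7), (13, 8), (13, 15), (18, 0), (18, 7), (18, 8), (18, 15), (29, 0), (29, 7), (29, 8), (29, 15)]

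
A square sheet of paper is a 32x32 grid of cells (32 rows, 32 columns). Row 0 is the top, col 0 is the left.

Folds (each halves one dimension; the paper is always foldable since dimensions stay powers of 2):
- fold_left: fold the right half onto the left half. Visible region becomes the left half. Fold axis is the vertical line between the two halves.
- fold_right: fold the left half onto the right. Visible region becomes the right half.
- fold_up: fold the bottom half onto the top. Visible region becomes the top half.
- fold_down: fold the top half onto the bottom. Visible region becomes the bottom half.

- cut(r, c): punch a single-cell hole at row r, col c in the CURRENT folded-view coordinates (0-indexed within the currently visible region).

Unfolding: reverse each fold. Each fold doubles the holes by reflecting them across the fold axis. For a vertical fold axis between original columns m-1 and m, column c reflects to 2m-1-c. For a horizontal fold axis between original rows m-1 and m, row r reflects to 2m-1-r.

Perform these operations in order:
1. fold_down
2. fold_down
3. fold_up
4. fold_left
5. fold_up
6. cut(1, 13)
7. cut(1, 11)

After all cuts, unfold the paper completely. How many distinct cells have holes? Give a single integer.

Op 1 fold_down: fold axis h@16; visible region now rows[16,32) x cols[0,32) = 16x32
Op 2 fold_down: fold axis h@24; visible region now rows[24,32) x cols[0,32) = 8x32
Op 3 fold_up: fold axis h@28; visible region now rows[24,28) x cols[0,32) = 4x32
Op 4 fold_left: fold axis v@16; visible region now rows[24,28) x cols[0,16) = 4x16
Op 5 fold_up: fold axis h@26; visible region now rows[24,26) x cols[0,16) = 2x16
Op 6 cut(1, 13): punch at orig (25,13); cuts so far [(25, 13)]; region rows[24,26) x cols[0,16) = 2x16
Op 7 cut(1, 11): punch at orig (25,11); cuts so far [(25, 11), (25, 13)]; region rows[24,26) x cols[0,16) = 2x16
Unfold 1 (reflect across h@26): 4 holes -> [(25, 11), (25, 13), (26, 11), (26, 13)]
Unfold 2 (reflect across v@16): 8 holes -> [(25, 11), (25, 13), (25, 18), (25, 20), (26, 11), (26, 13), (26, 18), (26, 20)]
Unfold 3 (reflect across h@28): 16 holes -> [(25, 11), (25, 13), (25, 18), (25, 20), (26, 11), (26, 13), (26, 18), (26, 20), (29, 11), (29, 13), (29, 18), (29, 20), (30, 11), (30, 13), (30, 18), (30, 20)]
Unfold 4 (reflect across h@24): 32 holes -> [(17, 11), (17, 13), (17, 18), (17, 20), (18, 11), (18, 13), (18, 18), (18, 20), (21, 11), (21, 13), (21, 18), (21, 20), (22, 11), (22, 13), (22, 18), (22, 20), (25, 11), (25, 13), (25, 18), (25, 20), (26, 11), (26, 13), (26, 18), (26, 20), (29, 11), (29, 13), (29, 18), (29, 20), (30, 11), (30, 13), (30, 18), (30, 20)]
Unfold 5 (reflect across h@16): 64 holes -> [(1, 11), (1, 13), (1, 18), (1, 20), (2, 11), (2, 13), (2, 18), (2, 20), (5, 11), (5, 13), (5, 18), (5, 20), (6, 11), (6, 13), (6, 18), (6, 20), (9, 11), (9, 13), (9, 18), (9, 20), (10, 11), (10, 13), (10, 18), (10, 20), (13, 11), (13, 13), (13, 18), (13, 20), (14, 11), (14, 13), (14, 18), (14, 20), (17, 11), (17, 13), (17, 18), (17, 20), (18, 11), (18, 13), (18, 18), (18, 20), (21, 11), (21, 13), (21, 18), (21, 20), (22, 11), (22, 13), (22, 18), (22, 20), (25, 11), (25, 13), (25, 18), (25, 20), (26, 11), (26, 13), (26, 18), (26, 20), (29, 11), (29, 13), (29, 18), (29, 20), (30, 11), (30, 13), (30, 18), (30, 20)]

Answer: 64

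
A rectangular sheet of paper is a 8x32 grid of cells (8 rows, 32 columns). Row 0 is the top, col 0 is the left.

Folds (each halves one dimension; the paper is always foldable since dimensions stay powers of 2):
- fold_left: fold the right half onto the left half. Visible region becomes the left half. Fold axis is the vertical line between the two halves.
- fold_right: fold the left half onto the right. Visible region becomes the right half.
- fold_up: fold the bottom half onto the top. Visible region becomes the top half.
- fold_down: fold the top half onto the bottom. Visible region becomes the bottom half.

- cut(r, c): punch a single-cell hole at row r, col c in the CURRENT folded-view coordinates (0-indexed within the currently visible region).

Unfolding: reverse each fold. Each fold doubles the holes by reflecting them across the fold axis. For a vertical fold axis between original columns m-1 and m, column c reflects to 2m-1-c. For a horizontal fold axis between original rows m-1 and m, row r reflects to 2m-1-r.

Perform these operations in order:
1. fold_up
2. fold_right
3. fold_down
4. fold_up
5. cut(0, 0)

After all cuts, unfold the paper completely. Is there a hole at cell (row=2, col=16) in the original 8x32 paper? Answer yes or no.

Answer: yes

Derivation:
Op 1 fold_up: fold axis h@4; visible region now rows[0,4) x cols[0,32) = 4x32
Op 2 fold_right: fold axis v@16; visible region now rows[0,4) x cols[16,32) = 4x16
Op 3 fold_down: fold axis h@2; visible region now rows[2,4) x cols[16,32) = 2x16
Op 4 fold_up: fold axis h@3; visible region now rows[2,3) x cols[16,32) = 1x16
Op 5 cut(0, 0): punch at orig (2,16); cuts so far [(2, 16)]; region rows[2,3) x cols[16,32) = 1x16
Unfold 1 (reflect across h@3): 2 holes -> [(2, 16), (3, 16)]
Unfold 2 (reflect across h@2): 4 holes -> [(0, 16), (1, 16), (2, 16), (3, 16)]
Unfold 3 (reflect across v@16): 8 holes -> [(0, 15), (0, 16), (1, 15), (1, 16), (2, 15), (2, 16), (3, 15), (3, 16)]
Unfold 4 (reflect across h@4): 16 holes -> [(0, 15), (0, 16), (1, 15), (1, 16), (2, 15), (2, 16), (3, 15), (3, 16), (4, 15), (4, 16), (5, 15), (5, 16), (6, 15), (6, 16), (7, 15), (7, 16)]
Holes: [(0, 15), (0, 16), (1, 15), (1, 16), (2, 15), (2, 16), (3, 15), (3, 16), (4, 15), (4, 16), (5, 15), (5, 16), (6, 15), (6, 16), (7, 15), (7, 16)]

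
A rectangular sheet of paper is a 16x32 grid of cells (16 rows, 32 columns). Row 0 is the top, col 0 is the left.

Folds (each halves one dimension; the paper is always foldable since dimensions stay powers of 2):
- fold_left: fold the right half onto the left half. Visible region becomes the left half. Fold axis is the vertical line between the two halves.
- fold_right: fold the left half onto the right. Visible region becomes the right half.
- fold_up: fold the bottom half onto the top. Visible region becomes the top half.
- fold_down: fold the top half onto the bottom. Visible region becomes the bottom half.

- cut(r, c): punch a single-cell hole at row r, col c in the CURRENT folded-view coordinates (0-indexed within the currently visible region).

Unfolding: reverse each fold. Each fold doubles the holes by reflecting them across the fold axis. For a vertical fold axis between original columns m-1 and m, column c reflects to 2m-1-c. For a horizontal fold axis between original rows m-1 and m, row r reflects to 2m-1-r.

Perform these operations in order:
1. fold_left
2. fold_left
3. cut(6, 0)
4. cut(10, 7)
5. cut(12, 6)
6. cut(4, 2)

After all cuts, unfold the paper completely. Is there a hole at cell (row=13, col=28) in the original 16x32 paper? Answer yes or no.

Op 1 fold_left: fold axis v@16; visible region now rows[0,16) x cols[0,16) = 16x16
Op 2 fold_left: fold axis v@8; visible region now rows[0,16) x cols[0,8) = 16x8
Op 3 cut(6, 0): punch at orig (6,0); cuts so far [(6, 0)]; region rows[0,16) x cols[0,8) = 16x8
Op 4 cut(10, 7): punch at orig (10,7); cuts so far [(6, 0), (10, 7)]; region rows[0,16) x cols[0,8) = 16x8
Op 5 cut(12, 6): punch at orig (12,6); cuts so far [(6, 0), (10, 7), (12, 6)]; region rows[0,16) x cols[0,8) = 16x8
Op 6 cut(4, 2): punch at orig (4,2); cuts so far [(4, 2), (6, 0), (10, 7), (12, 6)]; region rows[0,16) x cols[0,8) = 16x8
Unfold 1 (reflect across v@8): 8 holes -> [(4, 2), (4, 13), (6, 0), (6, 15), (10, 7), (10, 8), (12, 6), (12, 9)]
Unfold 2 (reflect across v@16): 16 holes -> [(4, 2), (4, 13), (4, 18), (4, 29), (6, 0), (6, 15), (6, 16), (6, 31), (10, 7), (10, 8), (10, 23), (10, 24), (12, 6), (12, 9), (12, 22), (12, 25)]
Holes: [(4, 2), (4, 13), (4, 18), (4, 29), (6, 0), (6, 15), (6, 16), (6, 31), (10, 7), (10, 8), (10, 23), (10, 24), (12, 6), (12, 9), (12, 22), (12, 25)]

Answer: no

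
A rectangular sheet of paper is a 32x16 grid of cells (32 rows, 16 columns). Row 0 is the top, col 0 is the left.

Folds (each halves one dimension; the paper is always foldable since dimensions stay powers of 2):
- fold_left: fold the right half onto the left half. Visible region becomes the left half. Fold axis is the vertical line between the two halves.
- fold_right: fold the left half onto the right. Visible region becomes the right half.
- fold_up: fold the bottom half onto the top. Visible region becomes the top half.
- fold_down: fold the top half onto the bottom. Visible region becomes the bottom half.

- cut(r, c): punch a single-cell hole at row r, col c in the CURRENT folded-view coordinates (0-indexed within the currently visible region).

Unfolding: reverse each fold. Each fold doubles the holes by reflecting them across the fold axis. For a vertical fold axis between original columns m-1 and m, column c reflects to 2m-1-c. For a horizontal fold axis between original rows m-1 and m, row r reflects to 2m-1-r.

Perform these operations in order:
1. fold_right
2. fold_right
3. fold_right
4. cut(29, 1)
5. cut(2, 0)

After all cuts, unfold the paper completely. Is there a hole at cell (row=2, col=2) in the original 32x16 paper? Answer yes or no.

Op 1 fold_right: fold axis v@8; visible region now rows[0,32) x cols[8,16) = 32x8
Op 2 fold_right: fold axis v@12; visible region now rows[0,32) x cols[12,16) = 32x4
Op 3 fold_right: fold axis v@14; visible region now rows[0,32) x cols[14,16) = 32x2
Op 4 cut(29, 1): punch at orig (29,15); cuts so far [(29, 15)]; region rows[0,32) x cols[14,16) = 32x2
Op 5 cut(2, 0): punch at orig (2,14); cuts so far [(2, 14), (29, 15)]; region rows[0,32) x cols[14,16) = 32x2
Unfold 1 (reflect across v@14): 4 holes -> [(2, 13), (2, 14), (29, 12), (29, 15)]
Unfold 2 (reflect across v@12): 8 holes -> [(2, 9), (2, 10), (2, 13), (2, 14), (29, 8), (29, 11), (29, 12), (29, 15)]
Unfold 3 (reflect across v@8): 16 holes -> [(2, 1), (2, 2), (2, 5), (2, 6), (2, 9), (2, 10), (2, 13), (2, 14), (29, 0), (29, 3), (29, 4), (29, 7), (29, 8), (29, 11), (29, 12), (29, 15)]
Holes: [(2, 1), (2, 2), (2, 5), (2, 6), (2, 9), (2, 10), (2, 13), (2, 14), (29, 0), (29, 3), (29, 4), (29, 7), (29, 8), (29, 11), (29, 12), (29, 15)]

Answer: yes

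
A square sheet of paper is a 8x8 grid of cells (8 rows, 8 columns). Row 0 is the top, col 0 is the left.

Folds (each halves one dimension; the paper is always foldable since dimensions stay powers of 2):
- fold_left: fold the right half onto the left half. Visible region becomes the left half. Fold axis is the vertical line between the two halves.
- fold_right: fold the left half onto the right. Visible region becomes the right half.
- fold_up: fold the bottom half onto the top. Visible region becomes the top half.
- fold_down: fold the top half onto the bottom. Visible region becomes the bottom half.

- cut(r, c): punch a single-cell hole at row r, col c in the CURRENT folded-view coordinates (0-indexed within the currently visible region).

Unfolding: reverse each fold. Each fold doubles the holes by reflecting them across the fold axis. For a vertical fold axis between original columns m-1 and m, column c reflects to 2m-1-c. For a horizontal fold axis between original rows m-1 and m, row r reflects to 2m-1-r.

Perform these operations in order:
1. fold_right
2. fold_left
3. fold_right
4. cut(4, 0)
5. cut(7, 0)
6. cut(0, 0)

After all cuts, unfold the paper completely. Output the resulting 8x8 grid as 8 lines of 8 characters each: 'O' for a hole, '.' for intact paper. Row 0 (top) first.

Op 1 fold_right: fold axis v@4; visible region now rows[0,8) x cols[4,8) = 8x4
Op 2 fold_left: fold axis v@6; visible region now rows[0,8) x cols[4,6) = 8x2
Op 3 fold_right: fold axis v@5; visible region now rows[0,8) x cols[5,6) = 8x1
Op 4 cut(4, 0): punch at orig (4,5); cuts so far [(4, 5)]; region rows[0,8) x cols[5,6) = 8x1
Op 5 cut(7, 0): punch at orig (7,5); cuts so far [(4, 5), (7, 5)]; region rows[0,8) x cols[5,6) = 8x1
Op 6 cut(0, 0): punch at orig (0,5); cuts so far [(0, 5), (4, 5), (7, 5)]; region rows[0,8) x cols[5,6) = 8x1
Unfold 1 (reflect across v@5): 6 holes -> [(0, 4), (0, 5), (4, 4), (4, 5), (7, 4), (7, 5)]
Unfold 2 (reflect across v@6): 12 holes -> [(0, 4), (0, 5), (0, 6), (0, 7), (4, 4), (4, 5), (4, 6), (4, 7), (7, 4), (7, 5), (7, 6), (7, 7)]
Unfold 3 (reflect across v@4): 24 holes -> [(0, 0), (0, 1), (0, 2), (0, 3), (0, 4), (0, 5), (0, 6), (0, 7), (4, 0), (4, 1), (4, 2), (4, 3), (4, 4), (4, 5), (4, 6), (4, 7), (7, 0), (7, 1), (7, 2), (7, 3), (7, 4), (7, 5), (7, 6), (7, 7)]

Answer: OOOOOOOO
........
........
........
OOOOOOOO
........
........
OOOOOOOO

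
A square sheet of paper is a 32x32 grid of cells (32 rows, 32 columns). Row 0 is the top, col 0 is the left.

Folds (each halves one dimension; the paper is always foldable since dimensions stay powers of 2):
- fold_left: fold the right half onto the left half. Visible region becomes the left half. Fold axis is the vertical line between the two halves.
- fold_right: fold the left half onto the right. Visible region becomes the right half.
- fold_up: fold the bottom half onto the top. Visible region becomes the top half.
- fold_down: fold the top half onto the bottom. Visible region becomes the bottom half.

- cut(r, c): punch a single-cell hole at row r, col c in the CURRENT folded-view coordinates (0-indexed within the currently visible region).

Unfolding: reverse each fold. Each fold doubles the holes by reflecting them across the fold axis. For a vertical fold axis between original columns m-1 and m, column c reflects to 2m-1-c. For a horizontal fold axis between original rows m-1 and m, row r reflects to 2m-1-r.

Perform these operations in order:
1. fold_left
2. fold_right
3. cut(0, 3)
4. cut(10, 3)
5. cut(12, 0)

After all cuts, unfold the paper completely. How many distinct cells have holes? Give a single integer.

Answer: 12

Derivation:
Op 1 fold_left: fold axis v@16; visible region now rows[0,32) x cols[0,16) = 32x16
Op 2 fold_right: fold axis v@8; visible region now rows[0,32) x cols[8,16) = 32x8
Op 3 cut(0, 3): punch at orig (0,11); cuts so far [(0, 11)]; region rows[0,32) x cols[8,16) = 32x8
Op 4 cut(10, 3): punch at orig (10,11); cuts so far [(0, 11), (10, 11)]; region rows[0,32) x cols[8,16) = 32x8
Op 5 cut(12, 0): punch at orig (12,8); cuts so far [(0, 11), (10, 11), (12, 8)]; region rows[0,32) x cols[8,16) = 32x8
Unfold 1 (reflect across v@8): 6 holes -> [(0, 4), (0, 11), (10, 4), (10, 11), (12, 7), (12, 8)]
Unfold 2 (reflect across v@16): 12 holes -> [(0, 4), (0, 11), (0, 20), (0, 27), (10, 4), (10, 11), (10, 20), (10, 27), (12, 7), (12, 8), (12, 23), (12, 24)]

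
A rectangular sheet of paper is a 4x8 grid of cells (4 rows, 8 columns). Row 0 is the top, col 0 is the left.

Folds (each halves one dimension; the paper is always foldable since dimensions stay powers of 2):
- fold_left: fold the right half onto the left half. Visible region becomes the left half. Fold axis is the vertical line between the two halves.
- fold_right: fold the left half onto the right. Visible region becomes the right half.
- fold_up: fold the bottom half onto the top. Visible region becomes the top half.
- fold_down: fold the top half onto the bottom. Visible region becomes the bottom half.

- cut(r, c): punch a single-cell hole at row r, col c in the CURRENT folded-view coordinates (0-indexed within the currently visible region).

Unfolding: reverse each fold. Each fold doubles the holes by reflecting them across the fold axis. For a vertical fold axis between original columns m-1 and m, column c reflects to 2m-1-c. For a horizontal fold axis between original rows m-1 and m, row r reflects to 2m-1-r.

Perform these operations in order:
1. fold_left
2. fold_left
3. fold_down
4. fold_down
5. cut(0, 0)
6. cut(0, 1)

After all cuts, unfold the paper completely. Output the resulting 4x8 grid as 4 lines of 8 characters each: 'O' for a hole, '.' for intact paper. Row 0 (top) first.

Answer: OOOOOOOO
OOOOOOOO
OOOOOOOO
OOOOOOOO

Derivation:
Op 1 fold_left: fold axis v@4; visible region now rows[0,4) x cols[0,4) = 4x4
Op 2 fold_left: fold axis v@2; visible region now rows[0,4) x cols[0,2) = 4x2
Op 3 fold_down: fold axis h@2; visible region now rows[2,4) x cols[0,2) = 2x2
Op 4 fold_down: fold axis h@3; visible region now rows[3,4) x cols[0,2) = 1x2
Op 5 cut(0, 0): punch at orig (3,0); cuts so far [(3, 0)]; region rows[3,4) x cols[0,2) = 1x2
Op 6 cut(0, 1): punch at orig (3,1); cuts so far [(3, 0), (3, 1)]; region rows[3,4) x cols[0,2) = 1x2
Unfold 1 (reflect across h@3): 4 holes -> [(2, 0), (2, 1), (3, 0), (3, 1)]
Unfold 2 (reflect across h@2): 8 holes -> [(0, 0), (0, 1), (1, 0), (1, 1), (2, 0), (2, 1), (3, 0), (3, 1)]
Unfold 3 (reflect across v@2): 16 holes -> [(0, 0), (0, 1), (0, 2), (0, 3), (1, 0), (1, 1), (1, 2), (1, 3), (2, 0), (2, 1), (2, 2), (2, 3), (3, 0), (3, 1), (3, 2), (3, 3)]
Unfold 4 (reflect across v@4): 32 holes -> [(0, 0), (0, 1), (0, 2), (0, 3), (0, 4), (0, 5), (0, 6), (0, 7), (1, 0), (1, 1), (1, 2), (1, 3), (1, 4), (1, 5), (1, 6), (1, 7), (2, 0), (2, 1), (2, 2), (2, 3), (2, 4), (2, 5), (2, 6), (2, 7), (3, 0), (3, 1), (3, 2), (3, 3), (3, 4), (3, 5), (3, 6), (3, 7)]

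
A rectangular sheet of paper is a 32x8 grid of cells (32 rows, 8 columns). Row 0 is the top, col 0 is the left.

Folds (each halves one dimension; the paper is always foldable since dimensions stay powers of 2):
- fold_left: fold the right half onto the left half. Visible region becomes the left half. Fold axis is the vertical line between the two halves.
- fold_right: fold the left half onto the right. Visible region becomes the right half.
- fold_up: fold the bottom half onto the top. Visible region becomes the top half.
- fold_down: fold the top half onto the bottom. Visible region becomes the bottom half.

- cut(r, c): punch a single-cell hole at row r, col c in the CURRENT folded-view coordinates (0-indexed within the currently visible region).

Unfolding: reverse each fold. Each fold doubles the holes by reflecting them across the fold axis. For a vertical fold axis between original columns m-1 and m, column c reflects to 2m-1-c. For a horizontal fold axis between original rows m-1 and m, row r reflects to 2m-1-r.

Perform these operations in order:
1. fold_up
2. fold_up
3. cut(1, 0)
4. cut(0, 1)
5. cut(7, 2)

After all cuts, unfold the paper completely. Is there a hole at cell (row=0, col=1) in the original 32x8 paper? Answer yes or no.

Op 1 fold_up: fold axis h@16; visible region now rows[0,16) x cols[0,8) = 16x8
Op 2 fold_up: fold axis h@8; visible region now rows[0,8) x cols[0,8) = 8x8
Op 3 cut(1, 0): punch at orig (1,0); cuts so far [(1, 0)]; region rows[0,8) x cols[0,8) = 8x8
Op 4 cut(0, 1): punch at orig (0,1); cuts so far [(0, 1), (1, 0)]; region rows[0,8) x cols[0,8) = 8x8
Op 5 cut(7, 2): punch at orig (7,2); cuts so far [(0, 1), (1, 0), (7, 2)]; region rows[0,8) x cols[0,8) = 8x8
Unfold 1 (reflect across h@8): 6 holes -> [(0, 1), (1, 0), (7, 2), (8, 2), (14, 0), (15, 1)]
Unfold 2 (reflect across h@16): 12 holes -> [(0, 1), (1, 0), (7, 2), (8, 2), (14, 0), (15, 1), (16, 1), (17, 0), (23, 2), (24, 2), (30, 0), (31, 1)]
Holes: [(0, 1), (1, 0), (7, 2), (8, 2), (14, 0), (15, 1), (16, 1), (17, 0), (23, 2), (24, 2), (30, 0), (31, 1)]

Answer: yes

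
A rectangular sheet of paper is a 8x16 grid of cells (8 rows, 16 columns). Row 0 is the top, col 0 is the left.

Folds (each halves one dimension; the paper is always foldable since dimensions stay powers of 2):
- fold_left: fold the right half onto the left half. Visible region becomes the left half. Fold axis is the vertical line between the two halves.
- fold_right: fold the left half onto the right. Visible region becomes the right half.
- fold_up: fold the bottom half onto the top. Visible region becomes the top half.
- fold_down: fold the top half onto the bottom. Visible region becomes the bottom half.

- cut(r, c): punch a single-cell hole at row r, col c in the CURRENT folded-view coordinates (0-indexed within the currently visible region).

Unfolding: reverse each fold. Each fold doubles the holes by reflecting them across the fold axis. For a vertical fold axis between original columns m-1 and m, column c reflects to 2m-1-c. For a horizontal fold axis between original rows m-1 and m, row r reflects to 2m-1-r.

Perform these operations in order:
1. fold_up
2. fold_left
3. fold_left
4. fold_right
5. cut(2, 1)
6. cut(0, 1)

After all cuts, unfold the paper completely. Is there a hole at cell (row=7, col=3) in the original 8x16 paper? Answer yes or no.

Answer: yes

Derivation:
Op 1 fold_up: fold axis h@4; visible region now rows[0,4) x cols[0,16) = 4x16
Op 2 fold_left: fold axis v@8; visible region now rows[0,4) x cols[0,8) = 4x8
Op 3 fold_left: fold axis v@4; visible region now rows[0,4) x cols[0,4) = 4x4
Op 4 fold_right: fold axis v@2; visible region now rows[0,4) x cols[2,4) = 4x2
Op 5 cut(2, 1): punch at orig (2,3); cuts so far [(2, 3)]; region rows[0,4) x cols[2,4) = 4x2
Op 6 cut(0, 1): punch at orig (0,3); cuts so far [(0, 3), (2, 3)]; region rows[0,4) x cols[2,4) = 4x2
Unfold 1 (reflect across v@2): 4 holes -> [(0, 0), (0, 3), (2, 0), (2, 3)]
Unfold 2 (reflect across v@4): 8 holes -> [(0, 0), (0, 3), (0, 4), (0, 7), (2, 0), (2, 3), (2, 4), (2, 7)]
Unfold 3 (reflect across v@8): 16 holes -> [(0, 0), (0, 3), (0, 4), (0, 7), (0, 8), (0, 11), (0, 12), (0, 15), (2, 0), (2, 3), (2, 4), (2, 7), (2, 8), (2, 11), (2, 12), (2, 15)]
Unfold 4 (reflect across h@4): 32 holes -> [(0, 0), (0, 3), (0, 4), (0, 7), (0, 8), (0, 11), (0, 12), (0, 15), (2, 0), (2, 3), (2, 4), (2, 7), (2, 8), (2, 11), (2, 12), (2, 15), (5, 0), (5, 3), (5, 4), (5, 7), (5, 8), (5, 11), (5, 12), (5, 15), (7, 0), (7, 3), (7, 4), (7, 7), (7, 8), (7, 11), (7, 12), (7, 15)]
Holes: [(0, 0), (0, 3), (0, 4), (0, 7), (0, 8), (0, 11), (0, 12), (0, 15), (2, 0), (2, 3), (2, 4), (2, 7), (2, 8), (2, 11), (2, 12), (2, 15), (5, 0), (5, 3), (5, 4), (5, 7), (5, 8), (5, 11), (5, 12), (5, 15), (7, 0), (7, 3), (7, 4), (7, 7), (7, 8), (7, 11), (7, 12), (7, 15)]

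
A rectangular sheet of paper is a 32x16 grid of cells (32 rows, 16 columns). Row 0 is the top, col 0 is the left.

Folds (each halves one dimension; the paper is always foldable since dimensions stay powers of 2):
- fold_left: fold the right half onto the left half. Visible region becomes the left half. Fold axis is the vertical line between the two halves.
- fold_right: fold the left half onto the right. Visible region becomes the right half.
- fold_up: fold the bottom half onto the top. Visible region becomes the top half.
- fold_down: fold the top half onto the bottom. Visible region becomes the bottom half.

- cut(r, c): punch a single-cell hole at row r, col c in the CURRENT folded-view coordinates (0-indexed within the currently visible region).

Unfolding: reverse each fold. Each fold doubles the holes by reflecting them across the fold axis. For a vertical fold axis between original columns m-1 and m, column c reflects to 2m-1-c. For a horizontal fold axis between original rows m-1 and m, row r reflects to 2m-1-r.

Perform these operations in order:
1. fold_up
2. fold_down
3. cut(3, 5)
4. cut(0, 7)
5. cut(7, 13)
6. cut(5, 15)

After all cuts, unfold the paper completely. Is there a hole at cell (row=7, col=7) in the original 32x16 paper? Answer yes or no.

Answer: yes

Derivation:
Op 1 fold_up: fold axis h@16; visible region now rows[0,16) x cols[0,16) = 16x16
Op 2 fold_down: fold axis h@8; visible region now rows[8,16) x cols[0,16) = 8x16
Op 3 cut(3, 5): punch at orig (11,5); cuts so far [(11, 5)]; region rows[8,16) x cols[0,16) = 8x16
Op 4 cut(0, 7): punch at orig (8,7); cuts so far [(8, 7), (11, 5)]; region rows[8,16) x cols[0,16) = 8x16
Op 5 cut(7, 13): punch at orig (15,13); cuts so far [(8, 7), (11, 5), (15, 13)]; region rows[8,16) x cols[0,16) = 8x16
Op 6 cut(5, 15): punch at orig (13,15); cuts so far [(8, 7), (11, 5), (13, 15), (15, 13)]; region rows[8,16) x cols[0,16) = 8x16
Unfold 1 (reflect across h@8): 8 holes -> [(0, 13), (2, 15), (4, 5), (7, 7), (8, 7), (11, 5), (13, 15), (15, 13)]
Unfold 2 (reflect across h@16): 16 holes -> [(0, 13), (2, 15), (4, 5), (7, 7), (8, 7), (11, 5), (13, 15), (15, 13), (16, 13), (18, 15), (20, 5), (23, 7), (24, 7), (27, 5), (29, 15), (31, 13)]
Holes: [(0, 13), (2, 15), (4, 5), (7, 7), (8, 7), (11, 5), (13, 15), (15, 13), (16, 13), (18, 15), (20, 5), (23, 7), (24, 7), (27, 5), (29, 15), (31, 13)]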